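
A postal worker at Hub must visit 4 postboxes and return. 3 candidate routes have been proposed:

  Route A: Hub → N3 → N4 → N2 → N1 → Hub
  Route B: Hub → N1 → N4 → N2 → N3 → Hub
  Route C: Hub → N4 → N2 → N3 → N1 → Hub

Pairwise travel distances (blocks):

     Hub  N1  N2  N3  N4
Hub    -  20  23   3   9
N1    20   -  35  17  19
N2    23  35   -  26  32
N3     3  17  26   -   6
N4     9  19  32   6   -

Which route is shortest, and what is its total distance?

96 blocks — Route A is the shortest.

Route A: 3 + 6 + 32 + 35 + 20 = 96
Route B: 20 + 19 + 32 + 26 + 3 = 100
Route C: 9 + 32 + 26 + 17 + 20 = 104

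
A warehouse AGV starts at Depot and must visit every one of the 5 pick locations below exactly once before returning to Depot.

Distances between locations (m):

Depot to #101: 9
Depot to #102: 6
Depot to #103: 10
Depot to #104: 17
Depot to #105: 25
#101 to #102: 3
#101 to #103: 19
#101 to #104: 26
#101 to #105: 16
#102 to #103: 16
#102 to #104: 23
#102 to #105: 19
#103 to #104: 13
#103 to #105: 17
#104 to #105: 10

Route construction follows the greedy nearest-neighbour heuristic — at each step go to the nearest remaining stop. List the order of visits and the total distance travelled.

Nearest-neighbour total = 58 m; route Depot → #102 → #101 → #105 → #104 → #103 → Depot.

From Depot: distances to unvisited — #102=6, #101=9, #103=10, #104=17, #105=25. Nearest is #102 (6).
From #102: distances to unvisited — #101=3, #103=16, #105=19, #104=23. Nearest is #101 (3).
From #101: distances to unvisited — #105=16, #103=19, #104=26. Nearest is #105 (16).
From #105: distances to unvisited — #104=10, #103=17. Nearest is #104 (10).
From #104: distances to unvisited — #103=13. Nearest is #103 (13).
Return #103→Depot: 10.
Total = 6 + 3 + 16 + 10 + 13 + 10 = 58.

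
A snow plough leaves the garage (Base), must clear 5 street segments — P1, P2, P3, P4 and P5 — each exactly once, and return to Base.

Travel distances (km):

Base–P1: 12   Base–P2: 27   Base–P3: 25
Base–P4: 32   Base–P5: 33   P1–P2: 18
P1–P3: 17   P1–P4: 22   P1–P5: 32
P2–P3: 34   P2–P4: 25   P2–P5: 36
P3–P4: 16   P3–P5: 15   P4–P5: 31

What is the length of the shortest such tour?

Minimum total distance: 119 km.

There are 60 distinct closed tours to check (reversals are equivalent).
Base - P1 - P2 - P3 - P4 - P5 - Base: 12+18+34+16+31+33 = 144
Base - P1 - P2 - P3 - P5 - P4 - Base: 12+18+34+15+31+32 = 142
Base - P1 - P2 - P4 - P3 - P5 - Base: 12+18+25+16+15+33 = 119
Base - P1 - P2 - P4 - P5 - P3 - Base: 12+18+25+31+15+25 = 126
Base - P1 - P2 - P5 - P3 - P4 - Base: 12+18+36+15+16+32 = 129
Base - P1 - P2 - P5 - P4 - P3 - Base: 12+18+36+31+16+25 = 138
Base - P1 - P3 - P2 - P4 - P5 - Base: 12+17+34+25+31+33 = 152
Base - P1 - P3 - P2 - P5 - P4 - Base: 12+17+34+36+31+32 = 162
Base - P1 - P3 - P4 - P2 - P5 - Base: 12+17+16+25+36+33 = 139
Base - P1 - P3 - P4 - P5 - P2 - Base: 12+17+16+31+36+27 = 139
Base - P1 - P3 - P5 - P2 - P4 - Base: 12+17+15+36+25+32 = 137
Base - P1 - P3 - P5 - P4 - P2 - Base: 12+17+15+31+25+27 = 127
Base - P1 - P4 - P2 - P3 - P5 - Base: 12+22+25+34+15+33 = 141
Base - P1 - P4 - P2 - P5 - P3 - Base: 12+22+25+36+15+25 = 135
… (46 more)
The minimum is 119.
One optimal route: Base → P1 → P2 → P4 → P3 → P5 → Base (or its reverse).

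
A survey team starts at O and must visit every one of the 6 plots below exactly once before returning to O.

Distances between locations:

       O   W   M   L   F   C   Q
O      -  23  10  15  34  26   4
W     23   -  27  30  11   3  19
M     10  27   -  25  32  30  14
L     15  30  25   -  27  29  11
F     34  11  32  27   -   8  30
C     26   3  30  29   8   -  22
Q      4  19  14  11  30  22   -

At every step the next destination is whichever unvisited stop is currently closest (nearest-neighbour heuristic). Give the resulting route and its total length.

Nearest-neighbour total = 112; route O → Q → L → M → W → C → F → O.

From O: distances to unvisited — Q=4, M=10, L=15, W=23, C=26, F=34. Nearest is Q (4).
From Q: distances to unvisited — L=11, M=14, W=19, C=22, F=30. Nearest is L (11).
From L: distances to unvisited — M=25, F=27, C=29, W=30. Nearest is M (25).
From M: distances to unvisited — W=27, C=30, F=32. Nearest is W (27).
From W: distances to unvisited — C=3, F=11. Nearest is C (3).
From C: distances to unvisited — F=8. Nearest is F (8).
Return F→O: 34.
Total = 4 + 11 + 25 + 27 + 3 + 8 + 34 = 112.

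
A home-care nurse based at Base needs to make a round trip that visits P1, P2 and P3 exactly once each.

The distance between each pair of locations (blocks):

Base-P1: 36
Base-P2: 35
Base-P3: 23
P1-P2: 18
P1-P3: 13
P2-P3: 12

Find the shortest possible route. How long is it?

There are 3 distinct closed tours to check (reversals are equivalent).
Base → P1 → P2 → P3 → Base: 36+18+12+23 = 89
Base → P1 → P3 → P2 → Base: 36+13+12+35 = 96
Base → P2 → P1 → P3 → Base: 35+18+13+23 = 89
The minimum is 89.
One optimal route: Base → P1 → P2 → P3 → Base (or its reverse).

89 blocks — the shortest possible round trip.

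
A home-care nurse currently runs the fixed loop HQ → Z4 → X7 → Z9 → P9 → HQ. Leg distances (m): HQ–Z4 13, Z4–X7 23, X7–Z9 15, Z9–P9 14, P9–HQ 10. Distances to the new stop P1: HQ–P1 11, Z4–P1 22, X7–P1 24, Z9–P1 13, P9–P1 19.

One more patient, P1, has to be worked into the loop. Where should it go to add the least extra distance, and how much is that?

+18 m — insert P1 between Z9 and P9.

Insertion cost between consecutive stops i–j is d(i,P1) + d(P1,j) − d(i,j):
  between HQ and Z4: 11 + 22 − 13 = 20
  between Z4 and X7: 22 + 24 − 23 = 23
  between X7 and Z9: 24 + 13 − 15 = 22
  between Z9 and P9: 13 + 19 − 14 = 18
  between P9 and HQ: 19 + 11 − 10 = 20
Cheapest insertion is between Z9 and P9, adding 18.
New total = 75 + 18 = 93.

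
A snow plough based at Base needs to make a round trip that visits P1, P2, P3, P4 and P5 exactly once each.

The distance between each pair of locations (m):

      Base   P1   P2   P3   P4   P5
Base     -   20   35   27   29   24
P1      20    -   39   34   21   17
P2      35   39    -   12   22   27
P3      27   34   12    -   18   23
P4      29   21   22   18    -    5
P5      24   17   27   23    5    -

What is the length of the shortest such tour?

There are 60 distinct closed tours to check (reversals are equivalent).
Base → P1 → P2 → P3 → P4 → P5 → Base: 20+39+12+18+5+24 = 118
Base → P1 → P2 → P3 → P5 → P4 → Base: 20+39+12+23+5+29 = 128
Base → P1 → P2 → P4 → P3 → P5 → Base: 20+39+22+18+23+24 = 146
Base → P1 → P2 → P4 → P5 → P3 → Base: 20+39+22+5+23+27 = 136
Base → P1 → P2 → P5 → P3 → P4 → Base: 20+39+27+23+18+29 = 156
Base → P1 → P2 → P5 → P4 → P3 → Base: 20+39+27+5+18+27 = 136
Base → P1 → P3 → P2 → P4 → P5 → Base: 20+34+12+22+5+24 = 117
Base → P1 → P3 → P2 → P5 → P4 → Base: 20+34+12+27+5+29 = 127
Base → P1 → P3 → P4 → P2 → P5 → Base: 20+34+18+22+27+24 = 145
Base → P1 → P3 → P4 → P5 → P2 → Base: 20+34+18+5+27+35 = 139
Base → P1 → P3 → P5 → P2 → P4 → Base: 20+34+23+27+22+29 = 155
Base → P1 → P3 → P5 → P4 → P2 → Base: 20+34+23+5+22+35 = 139
Base → P1 → P4 → P2 → P3 → P5 → Base: 20+21+22+12+23+24 = 122
Base → P1 → P4 → P2 → P5 → P3 → Base: 20+21+22+27+23+27 = 140
… (46 more)
Base → P1 → P5 → P4 → P2 → P3 → Base: 20+17+5+22+12+27 = 103  ← best
The minimum is 103.
One optimal route: Base → P1 → P5 → P4 → P2 → P3 → Base (or its reverse).

Shortest round trip = 103 m.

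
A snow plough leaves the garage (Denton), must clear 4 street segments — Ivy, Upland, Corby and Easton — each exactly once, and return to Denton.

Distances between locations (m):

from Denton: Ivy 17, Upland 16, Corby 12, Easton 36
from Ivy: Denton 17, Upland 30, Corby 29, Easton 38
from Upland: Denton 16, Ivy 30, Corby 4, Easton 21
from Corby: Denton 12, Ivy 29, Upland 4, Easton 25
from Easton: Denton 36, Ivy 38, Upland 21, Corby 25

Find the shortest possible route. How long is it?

Minimum total distance: 92 m.

With 4 stops there are 4!/2 = 12 distinct round trips (a route and its reverse cost the same).
Denton → Ivy → Upland → Corby → Easton → Denton: 17+30+4+25+36 = 112
Denton → Ivy → Upland → Easton → Corby → Denton: 17+30+21+25+12 = 105
Denton → Ivy → Corby → Upland → Easton → Denton: 17+29+4+21+36 = 107
Denton → Ivy → Corby → Easton → Upland → Denton: 17+29+25+21+16 = 108
Denton → Ivy → Easton → Upland → Corby → Denton: 17+38+21+4+12 = 92
Denton → Ivy → Easton → Corby → Upland → Denton: 17+38+25+4+16 = 100
Denton → Upland → Ivy → Corby → Easton → Denton: 16+30+29+25+36 = 136
Denton → Upland → Ivy → Easton → Corby → Denton: 16+30+38+25+12 = 121
Denton → Upland → Corby → Ivy → Easton → Denton: 16+4+29+38+36 = 123
Denton → Upland → Easton → Ivy → Corby → Denton: 16+21+38+29+12 = 116
Denton → Corby → Ivy → Upland → Easton → Denton: 12+29+30+21+36 = 128
Denton → Corby → Upland → Ivy → Easton → Denton: 12+4+30+38+36 = 120
The minimum is 92.
One optimal route: Denton → Ivy → Easton → Upland → Corby → Denton (or its reverse).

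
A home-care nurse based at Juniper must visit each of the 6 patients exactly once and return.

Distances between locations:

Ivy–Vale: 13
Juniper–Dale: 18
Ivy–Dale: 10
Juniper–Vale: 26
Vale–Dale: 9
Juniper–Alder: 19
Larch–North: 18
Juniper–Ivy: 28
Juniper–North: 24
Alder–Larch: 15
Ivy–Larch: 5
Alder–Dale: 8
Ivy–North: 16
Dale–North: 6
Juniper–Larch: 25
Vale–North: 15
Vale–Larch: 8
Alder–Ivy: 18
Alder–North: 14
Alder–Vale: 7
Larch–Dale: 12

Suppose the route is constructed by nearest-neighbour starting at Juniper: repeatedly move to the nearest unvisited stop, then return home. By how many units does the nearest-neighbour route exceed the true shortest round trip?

Juniper: Dale=18, Alder=19, North=24, Larch=25, Vale=26, Ivy=28 ⇒ Dale
Dale: North=6, Alder=8, Vale=9, Ivy=10, Larch=12 ⇒ North
North: Alder=14, Vale=15, Ivy=16, Larch=18 ⇒ Alder
Alder: Vale=7, Larch=15, Ivy=18 ⇒ Vale
Vale: Larch=8, Ivy=13 ⇒ Larch
Larch: Ivy=5 ⇒ Ivy
NN route Juniper → Dale → North → Alder → Vale → Larch → Ivy → Juniper costs 86.
Optimal: Juniper → Alder → Vale → Larch → Ivy → Dale → North → Juniper costs 79 (by enumerating all 360 distinct tours).
Excess = 86 − 79 = 7.

7 longer than the optimal tour.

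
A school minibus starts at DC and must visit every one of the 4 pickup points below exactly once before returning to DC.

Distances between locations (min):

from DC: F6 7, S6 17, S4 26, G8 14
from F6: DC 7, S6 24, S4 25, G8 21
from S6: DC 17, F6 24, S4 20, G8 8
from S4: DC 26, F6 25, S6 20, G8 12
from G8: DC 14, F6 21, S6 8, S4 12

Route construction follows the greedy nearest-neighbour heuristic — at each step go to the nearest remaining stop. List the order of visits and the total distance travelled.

Total distance 82 min via the nearest-neighbour route DC → F6 → G8 → S6 → S4 → DC.

DC → [F6:7 / G8:14 / S6:17 / S4:26] → F6 (7)
F6 → [G8:21 / S6:24 / S4:25] → G8 (21)
G8 → [S6:8 / S4:12] → S6 (8)
S6 → [S4:20] → S4 (20)
Return S4→DC: 26.
Total = 7 + 21 + 8 + 20 + 26 = 82.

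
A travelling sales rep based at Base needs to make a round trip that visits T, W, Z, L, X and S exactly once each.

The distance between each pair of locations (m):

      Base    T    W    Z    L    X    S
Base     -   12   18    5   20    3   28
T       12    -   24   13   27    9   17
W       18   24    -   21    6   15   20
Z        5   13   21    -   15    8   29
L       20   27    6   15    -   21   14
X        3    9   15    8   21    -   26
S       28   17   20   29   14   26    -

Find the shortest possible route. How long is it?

There are 360 distinct closed tours to check (reversals are equivalent).
Base-T-W-Z-L-X-S-Base: 12+24+21+15+21+26+28 = 147
Base-T-W-Z-L-S-X-Base: 12+24+21+15+14+26+3 = 115
Base-T-W-Z-X-L-S-Base: 12+24+21+8+21+14+28 = 128
Base-T-W-Z-X-S-L-Base: 12+24+21+8+26+14+20 = 125
Base-T-W-Z-S-L-X-Base: 12+24+21+29+14+21+3 = 124
Base-T-W-Z-S-X-L-Base: 12+24+21+29+26+21+20 = 153
Base-T-W-L-Z-X-S-Base: 12+24+6+15+8+26+28 = 119
Base-T-W-L-Z-S-X-Base: 12+24+6+15+29+26+3 = 115
… (352 more)
Base-Z-T-S-L-W-X-Base: 5+13+17+14+6+15+3 = 73  ← best
The minimum is 73.
One optimal route: Base → Z → T → S → L → W → X → Base (or its reverse).

Shortest round trip = 73 m.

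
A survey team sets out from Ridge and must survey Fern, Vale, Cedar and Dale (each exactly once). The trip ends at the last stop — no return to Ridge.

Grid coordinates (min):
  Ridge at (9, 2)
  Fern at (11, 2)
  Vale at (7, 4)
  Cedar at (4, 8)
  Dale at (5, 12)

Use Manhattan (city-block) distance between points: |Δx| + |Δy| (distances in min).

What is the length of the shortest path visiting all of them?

Shortest open route: 20 min.

There are 4! = 24 possible orderings.
Ridge→Fern→Vale→Cedar→Dale: 2+6+7+5 = 20
Ridge→Fern→Vale→Dale→Cedar: 2+6+10+5 = 23
Ridge→Fern→Cedar→Vale→Dale: 2+13+7+10 = 32
Ridge→Fern→Cedar→Dale→Vale: 2+13+5+10 = 30
Ridge→Fern→Dale→Vale→Cedar: 2+16+10+7 = 35
Ridge→Fern→Dale→Cedar→Vale: 2+16+5+7 = 30
Ridge→Vale→Fern→Cedar→Dale: 4+6+13+5 = 28
Ridge→Vale→Fern→Dale→Cedar: 4+6+16+5 = 31
Ridge→Vale→Cedar→Fern→Dale: 4+7+13+16 = 40
Ridge→Vale→Cedar→Dale→Fern: 4+7+5+16 = 32
Ridge→Vale→Dale→Fern→Cedar: 4+10+16+13 = 43
Ridge→Vale→Dale→Cedar→Fern: 4+10+5+13 = 32
Ridge→Cedar→Fern→Vale→Dale: 11+13+6+10 = 40
Ridge→Cedar→Fern→Dale→Vale: 11+13+16+10 = 50
… (10 more)
The minimum is 20.
One shortest path: Ridge → Fern → Vale → Cedar → Dale.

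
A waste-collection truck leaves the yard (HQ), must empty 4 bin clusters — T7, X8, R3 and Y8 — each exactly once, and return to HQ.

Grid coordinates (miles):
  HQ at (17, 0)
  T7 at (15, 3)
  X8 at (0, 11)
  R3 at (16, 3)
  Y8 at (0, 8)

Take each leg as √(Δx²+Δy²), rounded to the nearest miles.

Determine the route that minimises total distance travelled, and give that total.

There are 12 distinct closed tours to check (reversals are equivalent).
HQ - T7 - X8 - R3 - Y8 - HQ: 4+17+18+17+19 = 75
HQ - T7 - X8 - Y8 - R3 - HQ: 4+17+3+17+3 = 44
HQ - T7 - R3 - X8 - Y8 - HQ: 4+1+18+3+19 = 45
HQ - T7 - R3 - Y8 - X8 - HQ: 4+1+17+3+20 = 45
HQ - T7 - Y8 - X8 - R3 - HQ: 4+16+3+18+3 = 44
HQ - T7 - Y8 - R3 - X8 - HQ: 4+16+17+18+20 = 75
HQ - X8 - T7 - R3 - Y8 - HQ: 20+17+1+17+19 = 74
HQ - X8 - T7 - Y8 - R3 - HQ: 20+17+16+17+3 = 73
HQ - X8 - R3 - T7 - Y8 - HQ: 20+18+1+16+19 = 74
HQ - X8 - Y8 - T7 - R3 - HQ: 20+3+16+1+3 = 43
HQ - R3 - T7 - X8 - Y8 - HQ: 3+1+17+3+19 = 43
HQ - R3 - X8 - T7 - Y8 - HQ: 3+18+17+16+19 = 73
The minimum is 43.
One optimal route: HQ → X8 → Y8 → T7 → R3 → HQ (or its reverse).

Minimum total distance: 43 miles.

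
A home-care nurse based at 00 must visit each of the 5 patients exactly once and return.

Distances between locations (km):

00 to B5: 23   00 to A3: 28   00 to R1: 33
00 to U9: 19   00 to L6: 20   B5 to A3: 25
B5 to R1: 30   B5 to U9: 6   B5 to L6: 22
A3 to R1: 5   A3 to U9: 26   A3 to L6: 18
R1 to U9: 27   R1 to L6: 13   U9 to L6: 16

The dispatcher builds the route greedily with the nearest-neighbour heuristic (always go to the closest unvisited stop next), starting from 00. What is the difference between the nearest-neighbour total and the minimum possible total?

Excess over optimum: 5 km.

00: U9=19, L6=20, B5=23, A3=28, R1=33 ⇒ U9
U9: B5=6, L6=16, A3=26, R1=27 ⇒ B5
B5: L6=22, A3=25, R1=30 ⇒ L6
L6: R1=13, A3=18 ⇒ R1
R1: A3=5 ⇒ A3
NN route 00 → U9 → B5 → L6 → R1 → A3 → 00 costs 93.
Optimal: 00 → U9 → B5 → A3 → R1 → L6 → 00 costs 88 (by enumerating all 60 distinct tours).
Excess = 93 − 88 = 5.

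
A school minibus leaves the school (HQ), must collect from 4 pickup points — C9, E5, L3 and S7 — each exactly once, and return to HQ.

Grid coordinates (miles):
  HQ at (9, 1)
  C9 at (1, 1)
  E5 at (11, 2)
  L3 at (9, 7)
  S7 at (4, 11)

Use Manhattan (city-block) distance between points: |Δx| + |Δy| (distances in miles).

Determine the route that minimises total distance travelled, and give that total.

40 miles — the shortest possible round trip.

With 4 stops there are 4!/2 = 12 distinct round trips (a route and its reverse cost the same).
HQ→C9→E5→L3→S7→HQ: 8+11+7+9+15 = 50
HQ→C9→E5→S7→L3→HQ: 8+11+16+9+6 = 50
HQ→C9→L3→E5→S7→HQ: 8+14+7+16+15 = 60
HQ→C9→L3→S7→E5→HQ: 8+14+9+16+3 = 50
HQ→C9→S7→E5→L3→HQ: 8+13+16+7+6 = 50
HQ→C9→S7→L3→E5→HQ: 8+13+9+7+3 = 40
HQ→E5→C9→L3→S7→HQ: 3+11+14+9+15 = 52
HQ→E5→C9→S7→L3→HQ: 3+11+13+9+6 = 42
HQ→E5→L3→C9→S7→HQ: 3+7+14+13+15 = 52
HQ→E5→S7→C9→L3→HQ: 3+16+13+14+6 = 52
HQ→L3→C9→E5→S7→HQ: 6+14+11+16+15 = 62
HQ→L3→E5→C9→S7→HQ: 6+7+11+13+15 = 52
The minimum is 40.
One optimal route: HQ → C9 → S7 → L3 → E5 → HQ (or its reverse).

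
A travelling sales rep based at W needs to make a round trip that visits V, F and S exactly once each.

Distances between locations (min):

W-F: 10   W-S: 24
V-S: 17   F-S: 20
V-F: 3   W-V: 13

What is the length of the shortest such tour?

There are 3 distinct closed tours to check (reversals are equivalent).
W - V - F - S - W: 13+3+20+24 = 60
W - V - S - F - W: 13+17+20+10 = 60
W - F - V - S - W: 10+3+17+24 = 54
The minimum is 54.
One optimal route: W → F → V → S → W (or its reverse).

Shortest round trip = 54 min.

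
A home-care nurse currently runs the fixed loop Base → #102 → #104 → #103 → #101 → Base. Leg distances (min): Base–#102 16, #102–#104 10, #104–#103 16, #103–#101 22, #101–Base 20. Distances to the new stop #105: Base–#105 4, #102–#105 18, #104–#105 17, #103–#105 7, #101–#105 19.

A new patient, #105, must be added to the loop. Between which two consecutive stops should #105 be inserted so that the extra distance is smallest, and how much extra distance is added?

Insertion cost between consecutive stops i–j is d(i,#105) + d(#105,j) − d(i,j):
  between Base and #102: 4 + 18 − 16 = 6
  between #102 and #104: 18 + 17 − 10 = 25
  between #104 and #103: 17 + 7 − 16 = 8
  between #103 and #101: 7 + 19 − 22 = 4
  between #101 and Base: 19 + 4 − 20 = 3
Cheapest insertion is between #101 and Base, adding 3.
New total = 84 + 3 = 87.

+3 min — insert #105 between #101 and Base.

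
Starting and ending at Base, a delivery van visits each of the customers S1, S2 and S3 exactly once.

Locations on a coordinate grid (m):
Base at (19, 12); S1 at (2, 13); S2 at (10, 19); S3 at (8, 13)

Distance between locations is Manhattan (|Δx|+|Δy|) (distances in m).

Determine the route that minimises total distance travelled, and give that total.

Base-S1-S2-S3-Base: 18+14+8+12 = 52
Base-S1-S3-S2-Base: 18+6+8+16 = 48
Base-S2-S1-S3-Base: 16+14+6+12 = 48
The minimum is 48.
One optimal route: Base → S1 → S3 → S2 → Base (or its reverse).

48 m — the shortest possible round trip.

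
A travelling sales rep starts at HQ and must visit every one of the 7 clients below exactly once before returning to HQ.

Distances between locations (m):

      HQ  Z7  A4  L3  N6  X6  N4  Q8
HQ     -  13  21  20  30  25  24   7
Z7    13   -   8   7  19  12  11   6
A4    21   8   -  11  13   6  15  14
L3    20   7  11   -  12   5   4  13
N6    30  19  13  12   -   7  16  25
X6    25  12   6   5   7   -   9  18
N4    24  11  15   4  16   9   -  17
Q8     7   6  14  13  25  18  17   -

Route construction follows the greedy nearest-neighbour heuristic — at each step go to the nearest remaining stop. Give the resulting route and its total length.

Total distance 82 m via the nearest-neighbour route HQ → Q8 → Z7 → L3 → N4 → X6 → A4 → N6 → HQ.

HQ → [Q8:7 / Z7:13 / L3:20 / A4:21 / N4:24 / X6:25 / N6:30] → Q8 (7)
Q8 → [Z7:6 / L3:13 / A4:14 / N4:17 / X6:18 / N6:25] → Z7 (6)
Z7 → [L3:7 / A4:8 / N4:11 / X6:12 / N6:19] → L3 (7)
L3 → [N4:4 / X6:5 / A4:11 / N6:12] → N4 (4)
N4 → [X6:9 / A4:15 / N6:16] → X6 (9)
X6 → [A4:6 / N6:7] → A4 (6)
A4 → [N6:13] → N6 (13)
Return N6→HQ: 30.
Total = 7 + 6 + 7 + 4 + 9 + 6 + 13 + 30 = 82.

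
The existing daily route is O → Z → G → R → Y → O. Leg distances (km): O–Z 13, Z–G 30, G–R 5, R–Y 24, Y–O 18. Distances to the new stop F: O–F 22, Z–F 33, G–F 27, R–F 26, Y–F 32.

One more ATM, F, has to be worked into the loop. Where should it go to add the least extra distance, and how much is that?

Adding 30 km by placing F on the Z–G leg.

Insertion cost between consecutive stops i–j is d(i,F) + d(F,j) − d(i,j):
  between O and Z: 22 + 33 − 13 = 42
  between Z and G: 33 + 27 − 30 = 30
  between G and R: 27 + 26 − 5 = 48
  between R and Y: 26 + 32 − 24 = 34
  between Y and O: 32 + 22 − 18 = 36
Cheapest insertion is between Z and G, adding 30.
New total = 90 + 30 = 120.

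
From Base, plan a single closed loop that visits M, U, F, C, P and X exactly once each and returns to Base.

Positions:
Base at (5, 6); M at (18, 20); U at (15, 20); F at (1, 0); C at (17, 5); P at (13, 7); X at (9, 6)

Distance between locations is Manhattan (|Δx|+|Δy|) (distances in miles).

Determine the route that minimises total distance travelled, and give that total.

With 6 stops there are 6!/2 = 360 distinct round trips (a route and its reverse cost the same).
Base → M → U → F → C → P → X → Base: 27+3+34+21+6+5+4 = 100
Base → M → U → F → C → X → P → Base: 27+3+34+21+9+5+9 = 108
Base → M → U → F → P → C → X → Base: 27+3+34+19+6+9+4 = 102
Base → M → U → F → P → X → C → Base: 27+3+34+19+5+9+13 = 110
Base → M → U → F → X → C → P → Base: 27+3+34+14+9+6+9 = 102
Base → M → U → F → X → P → C → Base: 27+3+34+14+5+6+13 = 102
Base → M → U → C → F → P → X → Base: 27+3+17+21+19+5+4 = 96
Base → M → U → C → F → X → P → Base: 27+3+17+21+14+5+9 = 96
… (352 more)
Base → F → C → M → U → P → X → Base: 10+21+16+3+15+5+4 = 74  ← best
The minimum is 74.
One optimal route: Base → F → C → M → U → P → X → Base (or its reverse).

Shortest round trip = 74 miles.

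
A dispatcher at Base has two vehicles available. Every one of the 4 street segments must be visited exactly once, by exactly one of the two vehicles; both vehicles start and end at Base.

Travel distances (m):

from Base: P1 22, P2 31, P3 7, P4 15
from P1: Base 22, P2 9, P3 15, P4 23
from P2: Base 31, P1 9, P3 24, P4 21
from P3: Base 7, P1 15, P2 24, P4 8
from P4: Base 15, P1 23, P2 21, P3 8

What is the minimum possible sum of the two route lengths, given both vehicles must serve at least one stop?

81 m — the smallest possible combined total.

Check every non-empty split of the stops between the two vehicles; for each half take its own optimal tour:
  {P1} + {P2, P3, P4}: 44 + 67 = 111
  {P2} + {P1, P3, P4}: 62 + 60 = 122
  {P1, P2} + {P3, P4}: 62 + 30 = 92
  {P3} + {P1, P2, P4}: 14 + 67 = 81
  {P1, P3} + {P2, P4}: 44 + 67 = 111
  {P2, P3} + {P1, P4}: 62 + 60 = 122
  … (7 splits in total)
Best: vehicle 1 Base → P3 → Base = 14; vehicle 2 Base → P1 → P2 → P4 → Base = 67; combined 81.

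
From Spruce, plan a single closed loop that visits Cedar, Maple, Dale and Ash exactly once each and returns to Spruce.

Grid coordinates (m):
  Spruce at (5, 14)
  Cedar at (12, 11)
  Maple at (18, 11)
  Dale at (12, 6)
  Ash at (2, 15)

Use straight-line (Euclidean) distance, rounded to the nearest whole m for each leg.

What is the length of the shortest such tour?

With 4 stops there are 4!/2 = 12 distinct round trips (a route and its reverse cost the same).
Spruce → Cedar → Maple → Dale → Ash → Spruce: 8+6+8+13+3 = 38
Spruce → Cedar → Maple → Ash → Dale → Spruce: 8+6+16+13+11 = 54
Spruce → Cedar → Dale → Maple → Ash → Spruce: 8+5+8+16+3 = 40
Spruce → Cedar → Dale → Ash → Maple → Spruce: 8+5+13+16+13 = 55
Spruce → Cedar → Ash → Maple → Dale → Spruce: 8+11+16+8+11 = 54
Spruce → Cedar → Ash → Dale → Maple → Spruce: 8+11+13+8+13 = 53
Spruce → Maple → Cedar → Dale → Ash → Spruce: 13+6+5+13+3 = 40
Spruce → Maple → Cedar → Ash → Dale → Spruce: 13+6+11+13+11 = 54
Spruce → Maple → Dale → Cedar → Ash → Spruce: 13+8+5+11+3 = 40
Spruce → Maple → Ash → Cedar → Dale → Spruce: 13+16+11+5+11 = 56
Spruce → Dale → Cedar → Maple → Ash → Spruce: 11+5+6+16+3 = 41
Spruce → Dale → Maple → Cedar → Ash → Spruce: 11+8+6+11+3 = 39
The minimum is 38.
One optimal route: Spruce → Cedar → Maple → Dale → Ash → Spruce (or its reverse).

Minimum total distance: 38 m.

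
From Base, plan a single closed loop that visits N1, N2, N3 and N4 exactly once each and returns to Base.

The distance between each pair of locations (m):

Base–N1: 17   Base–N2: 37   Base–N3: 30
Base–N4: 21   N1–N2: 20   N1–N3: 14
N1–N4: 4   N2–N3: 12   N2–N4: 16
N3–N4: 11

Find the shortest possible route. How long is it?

Shortest round trip = 79 m.

There are 12 distinct closed tours to check (reversals are equivalent).
Base→N1→N2→N3→N4→Base: 17+20+12+11+21 = 81
Base→N1→N2→N4→N3→Base: 17+20+16+11+30 = 94
Base→N1→N3→N2→N4→Base: 17+14+12+16+21 = 80
Base→N1→N3→N4→N2→Base: 17+14+11+16+37 = 95
Base→N1→N4→N2→N3→Base: 17+4+16+12+30 = 79
Base→N1→N4→N3→N2→Base: 17+4+11+12+37 = 81
Base→N2→N1→N3→N4→Base: 37+20+14+11+21 = 103
Base→N2→N1→N4→N3→Base: 37+20+4+11+30 = 102
Base→N2→N3→N1→N4→Base: 37+12+14+4+21 = 88
Base→N2→N4→N1→N3→Base: 37+16+4+14+30 = 101
Base→N3→N1→N2→N4→Base: 30+14+20+16+21 = 101
Base→N3→N2→N1→N4→Base: 30+12+20+4+21 = 87
The minimum is 79.
One optimal route: Base → N1 → N4 → N2 → N3 → Base (or its reverse).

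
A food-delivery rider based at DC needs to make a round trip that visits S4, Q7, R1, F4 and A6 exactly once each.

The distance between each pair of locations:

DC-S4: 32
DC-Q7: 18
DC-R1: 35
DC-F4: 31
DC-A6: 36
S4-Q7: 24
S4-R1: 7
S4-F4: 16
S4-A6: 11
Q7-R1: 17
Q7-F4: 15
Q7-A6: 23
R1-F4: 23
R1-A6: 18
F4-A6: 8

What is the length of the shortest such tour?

Minimum total distance: 92.

With 5 stops there are 5!/2 = 60 distinct round trips (a route and its reverse cost the same).
DC→S4→Q7→R1→F4→A6→DC: 32+24+17+23+8+36 = 140
DC→S4→Q7→R1→A6→F4→DC: 32+24+17+18+8+31 = 130
DC→S4→Q7→F4→R1→A6→DC: 32+24+15+23+18+36 = 148
DC→S4→Q7→F4→A6→R1→DC: 32+24+15+8+18+35 = 132
DC→S4→Q7→A6→R1→F4→DC: 32+24+23+18+23+31 = 151
DC→S4→Q7→A6→F4→R1→DC: 32+24+23+8+23+35 = 145
DC→S4→R1→Q7→F4→A6→DC: 32+7+17+15+8+36 = 115
DC→S4→R1→Q7→A6→F4→DC: 32+7+17+23+8+31 = 118
DC→S4→R1→F4→Q7→A6→DC: 32+7+23+15+23+36 = 136
DC→S4→R1→F4→A6→Q7→DC: 32+7+23+8+23+18 = 111
DC→S4→R1→A6→Q7→F4→DC: 32+7+18+23+15+31 = 126
DC→S4→R1→A6→F4→Q7→DC: 32+7+18+8+15+18 = 98
DC→S4→F4→Q7→R1→A6→DC: 32+16+15+17+18+36 = 134
DC→S4→F4→Q7→A6→R1→DC: 32+16+15+23+18+35 = 139
… (46 more)
DC→Q7→R1→S4→A6→F4→DC: 18+17+7+11+8+31 = 92  ← best
The minimum is 92.
One optimal route: DC → Q7 → R1 → S4 → A6 → F4 → DC (or its reverse).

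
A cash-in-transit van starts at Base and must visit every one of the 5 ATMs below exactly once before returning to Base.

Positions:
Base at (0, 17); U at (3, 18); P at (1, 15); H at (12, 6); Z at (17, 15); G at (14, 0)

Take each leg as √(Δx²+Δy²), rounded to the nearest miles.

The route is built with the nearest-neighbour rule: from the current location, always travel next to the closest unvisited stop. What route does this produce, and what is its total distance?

Nearest-neighbour total = 58 miles; route Base → P → U → Z → H → G → Base.

At Base the remaining stops are P 2, U 3, H 16, Z 17, G 22; go to P.
At P the remaining stops are U 4, H 14, Z 16, G 20; go to U.
At U the remaining stops are Z 14, H 15, G 21; go to Z.
At Z the remaining stops are H 10, G 15; go to H.
At H the remaining stops are G 6; go to G.
Return G→Base: 22.
Total = 2 + 4 + 14 + 10 + 6 + 22 = 58.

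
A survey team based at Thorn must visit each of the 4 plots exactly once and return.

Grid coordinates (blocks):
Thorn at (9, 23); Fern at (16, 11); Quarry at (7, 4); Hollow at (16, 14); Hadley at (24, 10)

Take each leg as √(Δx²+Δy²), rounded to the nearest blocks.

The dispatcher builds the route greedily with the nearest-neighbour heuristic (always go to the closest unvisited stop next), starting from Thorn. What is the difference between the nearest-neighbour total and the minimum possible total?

1 blocks longer than the optimal tour.

From Thorn: Hollow=11, Fern=14, Quarry=19, Hadley=20 → choose Hollow (11).
From Hollow: Fern=3, Hadley=9, Quarry=13 → choose Fern (3).
From Fern: Hadley=8, Quarry=11 → choose Hadley (8).
From Hadley: Quarry=18 → choose Quarry (18).
NN route Thorn → Hollow → Fern → Hadley → Quarry → Thorn costs 59.
Optimal: Thorn → Quarry → Fern → Hadley → Hollow → Thorn costs 58 (by enumerating all 12 distinct tours).
Excess = 59 − 58 = 1.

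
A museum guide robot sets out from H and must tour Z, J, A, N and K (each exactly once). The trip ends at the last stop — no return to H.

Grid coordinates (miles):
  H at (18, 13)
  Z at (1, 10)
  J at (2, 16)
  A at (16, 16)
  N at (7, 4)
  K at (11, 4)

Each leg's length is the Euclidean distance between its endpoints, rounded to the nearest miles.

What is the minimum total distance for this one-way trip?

Shortest open route: 35 miles.

There are 5! = 120 possible orderings.
H → Z → J → A → N → K: 17+6+14+15+4 = 56
H → Z → J → A → K → N: 17+6+14+13+4 = 54
H → Z → J → N → A → K: 17+6+13+15+13 = 64
H → Z → J → N → K → A: 17+6+13+4+13 = 53
H → Z → J → K → A → N: 17+6+15+13+15 = 66
H → Z → J → K → N → A: 17+6+15+4+15 = 57
H → Z → A → J → N → K: 17+16+14+13+4 = 64
H → Z → A → J → K → N: 17+16+14+15+4 = 66
H → Z → A → N → J → K: 17+16+15+13+15 = 76
H → Z → A → N → K → J: 17+16+15+4+15 = 67
H → Z → A → K → J → N: 17+16+13+15+13 = 74
H → Z → A → K → N → J: 17+16+13+4+13 = 63
H → Z → N → J → A → K: 17+8+13+14+13 = 65
H → Z → N → J → K → A: 17+8+13+15+13 = 66
… (106 more)
H → A → K → N → Z → J: 4+13+4+8+6 = 35  ← best
The minimum is 35.
One shortest path: H → A → K → N → Z → J.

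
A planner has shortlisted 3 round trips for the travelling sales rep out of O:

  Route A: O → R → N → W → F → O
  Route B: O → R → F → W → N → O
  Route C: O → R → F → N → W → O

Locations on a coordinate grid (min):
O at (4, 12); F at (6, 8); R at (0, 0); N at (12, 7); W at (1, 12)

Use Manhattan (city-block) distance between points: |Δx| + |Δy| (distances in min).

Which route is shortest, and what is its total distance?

56 min — Route C is the shortest.

Route A: 16 + 19 + 16 + 9 + 6 = 66
Route B: 16 + 14 + 9 + 16 + 13 = 68
Route C: 16 + 14 + 7 + 16 + 3 = 56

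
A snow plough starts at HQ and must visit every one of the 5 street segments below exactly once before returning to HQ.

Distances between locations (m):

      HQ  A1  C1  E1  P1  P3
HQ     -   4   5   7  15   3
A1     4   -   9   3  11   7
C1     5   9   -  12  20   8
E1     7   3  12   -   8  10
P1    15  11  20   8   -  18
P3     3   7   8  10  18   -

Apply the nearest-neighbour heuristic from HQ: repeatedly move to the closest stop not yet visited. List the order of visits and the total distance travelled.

HQ → [P3:3 / A1:4 / C1:5 / E1:7 / P1:15] → P3 (3)
P3 → [A1:7 / C1:8 / E1:10 / P1:18] → A1 (7)
A1 → [E1:3 / C1:9 / P1:11] → E1 (3)
E1 → [P1:8 / C1:12] → P1 (8)
P1 → [C1:20] → C1 (20)
Return C1→HQ: 5.
Total = 3 + 7 + 3 + 8 + 20 + 5 = 46.

Nearest-neighbour total = 46 m; route HQ → P3 → A1 → E1 → P1 → C1 → HQ.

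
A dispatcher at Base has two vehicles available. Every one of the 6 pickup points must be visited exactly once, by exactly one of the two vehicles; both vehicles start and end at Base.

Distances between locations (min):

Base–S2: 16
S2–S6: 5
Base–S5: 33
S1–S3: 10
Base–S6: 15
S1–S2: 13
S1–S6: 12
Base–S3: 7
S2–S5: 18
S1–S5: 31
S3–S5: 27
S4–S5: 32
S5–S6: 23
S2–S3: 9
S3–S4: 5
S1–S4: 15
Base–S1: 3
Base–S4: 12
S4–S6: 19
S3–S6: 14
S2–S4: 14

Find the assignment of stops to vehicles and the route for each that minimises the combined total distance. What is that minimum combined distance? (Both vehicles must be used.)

88 min — the smallest possible combined total.

There are 2^5 − 1 = 31 ways to divide the 6 stops into two non-empty groups. For each, the best each vehicle can do is its own shortest tour through its group:
  {S1} + {S2, S3, S4, S5, S6}: 6 + 82 = 88
  {S2} + {S1, S3, S4, S5, S6}: 32 + 82 = 114
  {S1, S2} + {S3, S4, S5, S6}: 32 + 82 = 114
  {S3} + {S1, S2, S4, S5, S6}: 14 + 82 = 96
  {S1, S3} + {S2, S4, S5, S6}: 20 + 82 = 102
  {S2, S3} + {S1, S4, S5, S6}: 32 + 82 = 114
  … (31 splits in total)
Best: vehicle 1 Base → S1 → Base = 6; vehicle 2 Base → S3 → S4 → S2 → S5 → S6 → Base = 82; combined 88.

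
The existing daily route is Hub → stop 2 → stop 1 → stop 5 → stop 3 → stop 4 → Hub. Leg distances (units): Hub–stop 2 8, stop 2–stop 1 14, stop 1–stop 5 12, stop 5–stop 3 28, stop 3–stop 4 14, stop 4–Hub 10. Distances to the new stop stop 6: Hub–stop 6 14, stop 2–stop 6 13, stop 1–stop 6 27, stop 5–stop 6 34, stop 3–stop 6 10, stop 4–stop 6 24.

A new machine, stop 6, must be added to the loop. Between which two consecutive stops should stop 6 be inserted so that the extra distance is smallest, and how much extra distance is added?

Insertion cost between consecutive stops i–j is d(i,stop 6) + d(stop 6,j) − d(i,j):
  between Hub and stop 2: 14 + 13 − 8 = 19
  between stop 2 and stop 1: 13 + 27 − 14 = 26
  between stop 1 and stop 5: 27 + 34 − 12 = 49
  between stop 5 and stop 3: 34 + 10 − 28 = 16
  between stop 3 and stop 4: 10 + 24 − 14 = 20
  between stop 4 and Hub: 24 + 14 − 10 = 28
Cheapest insertion is between stop 5 and stop 3, adding 16.
New total = 86 + 16 = 102.

+16 — insert stop 6 between stop 5 and stop 3.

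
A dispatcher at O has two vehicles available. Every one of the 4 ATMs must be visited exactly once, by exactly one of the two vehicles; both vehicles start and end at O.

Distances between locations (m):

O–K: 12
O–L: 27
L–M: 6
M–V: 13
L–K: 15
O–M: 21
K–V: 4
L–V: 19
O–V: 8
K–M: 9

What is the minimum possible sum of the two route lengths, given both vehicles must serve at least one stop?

There are 2^3 − 1 = 7 ways to divide the 4 stops into two non-empty groups. For each, the best each vehicle can do is its own shortest tour through its group:
  {L} + {K, M, V}: 54 + 42 = 96
  {K} + {L, M, V}: 24 + 54 = 78
  {L, K} + {M, V}: 54 + 42 = 96
  {M} + {L, K, V}: 42 + 54 = 96
  {L, M} + {K, V}: 54 + 24 = 78
  {K, M} + {L, V}: 42 + 54 = 96
  … (7 splits in total)
  {L, K, M} + {V}: 54 + 16 = 70  ← best
Best: vehicle 1 O → L → M → K → O = 54; vehicle 2 O → V → O = 16; combined 70.

70 m — the smallest possible combined total.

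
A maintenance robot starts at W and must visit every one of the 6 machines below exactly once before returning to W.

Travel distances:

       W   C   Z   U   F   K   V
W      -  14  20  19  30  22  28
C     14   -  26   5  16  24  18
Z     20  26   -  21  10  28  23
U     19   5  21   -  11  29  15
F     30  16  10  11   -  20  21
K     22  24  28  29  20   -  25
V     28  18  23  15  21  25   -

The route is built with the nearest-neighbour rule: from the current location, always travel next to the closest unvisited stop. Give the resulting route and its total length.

W → [C:14 / U:19 / Z:20 / K:22 / V:28 / F:30] → C (14)
C → [U:5 / F:16 / V:18 / K:24 / Z:26] → U (5)
U → [F:11 / V:15 / Z:21 / K:29] → F (11)
F → [Z:10 / K:20 / V:21] → Z (10)
Z → [V:23 / K:28] → V (23)
V → [K:25] → K (25)
Return K→W: 22.
Total = 14 + 5 + 11 + 10 + 23 + 25 + 22 = 110.

Total distance 110 via the nearest-neighbour route W → C → U → F → Z → V → K → W.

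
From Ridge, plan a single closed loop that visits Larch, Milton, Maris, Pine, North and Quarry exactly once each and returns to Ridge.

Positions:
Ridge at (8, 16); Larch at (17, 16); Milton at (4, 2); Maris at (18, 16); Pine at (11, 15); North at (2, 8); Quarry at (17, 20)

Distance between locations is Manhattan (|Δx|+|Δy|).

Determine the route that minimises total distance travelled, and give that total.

There are 360 distinct closed tours to check (reversals are equivalent).
Ridge - Larch - Milton - Maris - Pine - North - Quarry - Ridge: 9+27+28+8+16+27+13 = 128
Ridge - Larch - Milton - Maris - Pine - Quarry - North - Ridge: 9+27+28+8+11+27+14 = 124
Ridge - Larch - Milton - Maris - North - Pine - Quarry - Ridge: 9+27+28+24+16+11+13 = 128
Ridge - Larch - Milton - Maris - North - Quarry - Pine - Ridge: 9+27+28+24+27+11+4 = 130
Ridge - Larch - Milton - Maris - Quarry - Pine - North - Ridge: 9+27+28+5+11+16+14 = 110
Ridge - Larch - Milton - Maris - Quarry - North - Pine - Ridge: 9+27+28+5+27+16+4 = 116
Ridge - Larch - Milton - Pine - Maris - North - Quarry - Ridge: 9+27+20+8+24+27+13 = 128
Ridge - Larch - Milton - Pine - Maris - Quarry - North - Ridge: 9+27+20+8+5+27+14 = 110
… (352 more)
Ridge - Larch - Maris - Quarry - Pine - Milton - North - Ridge: 9+1+5+11+20+8+14 = 68  ← best
The minimum is 68.
One optimal route: Ridge → Larch → Maris → Quarry → Pine → Milton → North → Ridge (or its reverse).

Minimum total distance: 68.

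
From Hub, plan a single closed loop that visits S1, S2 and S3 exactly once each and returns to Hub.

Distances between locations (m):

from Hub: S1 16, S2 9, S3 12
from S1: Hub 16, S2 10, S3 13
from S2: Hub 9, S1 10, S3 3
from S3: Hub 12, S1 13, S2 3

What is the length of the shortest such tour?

With 3 stops there are 3!/2 = 3 distinct round trips (a route and its reverse cost the same).
Hub - S1 - S2 - S3 - Hub: 16+10+3+12 = 41
Hub - S1 - S3 - S2 - Hub: 16+13+3+9 = 41
Hub - S2 - S1 - S3 - Hub: 9+10+13+12 = 44
The minimum is 41.
One optimal route: Hub → S1 → S2 → S3 → Hub (or its reverse).

Shortest round trip = 41 m.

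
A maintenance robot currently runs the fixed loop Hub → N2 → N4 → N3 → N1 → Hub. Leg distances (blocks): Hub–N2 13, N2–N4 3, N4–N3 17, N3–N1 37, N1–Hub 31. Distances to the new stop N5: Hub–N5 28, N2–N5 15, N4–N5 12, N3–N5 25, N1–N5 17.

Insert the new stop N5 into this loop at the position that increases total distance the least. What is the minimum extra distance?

+5 blocks — insert N5 between N3 and N1.

Insertion cost between consecutive stops i–j is d(i,N5) + d(N5,j) − d(i,j):
  between Hub and N2: 28 + 15 − 13 = 30
  between N2 and N4: 15 + 12 − 3 = 24
  between N4 and N3: 12 + 25 − 17 = 20
  between N3 and N1: 25 + 17 − 37 = 5
  between N1 and Hub: 17 + 28 − 31 = 14
Cheapest insertion is between N3 and N1, adding 5.
New total = 101 + 5 = 106.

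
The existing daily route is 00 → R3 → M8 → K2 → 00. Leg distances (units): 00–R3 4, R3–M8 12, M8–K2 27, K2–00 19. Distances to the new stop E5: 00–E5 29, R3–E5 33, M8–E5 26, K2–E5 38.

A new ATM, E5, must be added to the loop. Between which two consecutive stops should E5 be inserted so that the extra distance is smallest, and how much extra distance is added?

Adding 37 by placing E5 on the M8–K2 leg.

Insertion cost between consecutive stops i–j is d(i,E5) + d(E5,j) − d(i,j):
  between 00 and R3: 29 + 33 − 4 = 58
  between R3 and M8: 33 + 26 − 12 = 47
  between M8 and K2: 26 + 38 − 27 = 37
  between K2 and 00: 38 + 29 − 19 = 48
Cheapest insertion is between M8 and K2, adding 37.
New total = 62 + 37 = 99.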